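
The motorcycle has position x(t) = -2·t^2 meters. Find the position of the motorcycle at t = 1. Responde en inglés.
Using x(t) = -2·t^2 and substituting t = 1, we find x = -2.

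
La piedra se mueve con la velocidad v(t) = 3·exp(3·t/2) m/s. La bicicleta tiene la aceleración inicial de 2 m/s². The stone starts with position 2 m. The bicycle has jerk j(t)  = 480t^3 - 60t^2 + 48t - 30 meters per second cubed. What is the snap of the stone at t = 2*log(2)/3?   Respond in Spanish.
Debemos derivar nuestra ecuación de la velocidad v(t) = 3·exp(3·t/2) 3 veces. Tomando d/dt de v(t), encontramos a(t) = 9·exp(3·t/2)/2. La derivada de la aceleración da la sacudida: j(t) = 27·exp(3·t/2)/4. Tomando d/dt de j(t), encontramos s(t) = 81·exp(3·t/2)/8. Usando s(t) = 81·exp(3·t/2)/8 y sustituyendo t = 2*log(2)/3, encontramos s = 81/4.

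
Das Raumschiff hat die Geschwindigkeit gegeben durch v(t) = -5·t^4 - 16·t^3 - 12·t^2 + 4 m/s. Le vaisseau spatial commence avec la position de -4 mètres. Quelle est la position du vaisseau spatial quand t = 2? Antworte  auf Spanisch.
Necesitamos integrar nuestra ecuación de la velocidad v(t) = -5·t^4 - 16·t^3 - 12·t^2 + 4 1 vez. Integrando la velocidad y usando la condición inicial x(0) = -4, obtenemos x(t) = -t^5 - 4·t^4 - 4·t^3 + 4·t - 4. De la ecuación de la posición x(t) = -t^5 - 4·t^4 - 4·t^3 + 4·t - 4, sustituimos t = 2 para obtener x = -124.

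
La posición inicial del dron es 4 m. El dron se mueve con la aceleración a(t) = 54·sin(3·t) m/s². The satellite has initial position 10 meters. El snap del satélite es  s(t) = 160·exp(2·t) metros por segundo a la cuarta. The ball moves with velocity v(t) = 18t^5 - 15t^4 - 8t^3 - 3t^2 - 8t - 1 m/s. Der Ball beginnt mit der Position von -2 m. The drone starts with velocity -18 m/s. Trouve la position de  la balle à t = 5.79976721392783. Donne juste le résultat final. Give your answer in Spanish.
x(5.79976721392783) = 91891.4528483397.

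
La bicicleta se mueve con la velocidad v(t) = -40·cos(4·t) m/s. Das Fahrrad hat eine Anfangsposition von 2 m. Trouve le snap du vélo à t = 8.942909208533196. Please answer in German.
Um dies zu lösen, müssen wir 3 Ableitungen unserer Gleichung für die Geschwindigkeit v(t) = -40·cos(4·t) nehmen. Mit d/dt von v(t) finden wir a(t) = 160·sin(4·t). Die Ableitung von der Beschleunigung ergibt den Ruck: j(t) = 640·cos(4·t). Mit d/dt von j(t) finden wir s(t) = -2560·sin(4·t). Wir haben den Snap s(t) = -2560·sin(4·t). Durch Einsetzen von t = 8.942909208533196: s(8.942909208533196) = 2398.87788600455.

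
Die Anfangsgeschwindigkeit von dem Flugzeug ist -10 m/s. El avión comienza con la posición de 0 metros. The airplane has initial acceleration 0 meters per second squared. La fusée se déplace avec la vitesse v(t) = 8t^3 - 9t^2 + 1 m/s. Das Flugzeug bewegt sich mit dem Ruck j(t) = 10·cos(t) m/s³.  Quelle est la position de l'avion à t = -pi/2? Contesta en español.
Partiendo de la sacudida j(t) = 10·cos(t), tomamos 3 integrales. Tomando ∫j(t)dt y aplicando a(0) = 0, encontramos a(t) = 10·sin(t). Tomando ∫a(t)dt y aplicando v(0) = -10, encontramos v(t) = -10·cos(t). Integrando la velocidad y usando la condición inicial x(0) = 0, obtenemos x(t) = -10·sin(t). Usando x(t) = -10·sin(t) y sustituyendo t = -pi/2, encontramos x = 10.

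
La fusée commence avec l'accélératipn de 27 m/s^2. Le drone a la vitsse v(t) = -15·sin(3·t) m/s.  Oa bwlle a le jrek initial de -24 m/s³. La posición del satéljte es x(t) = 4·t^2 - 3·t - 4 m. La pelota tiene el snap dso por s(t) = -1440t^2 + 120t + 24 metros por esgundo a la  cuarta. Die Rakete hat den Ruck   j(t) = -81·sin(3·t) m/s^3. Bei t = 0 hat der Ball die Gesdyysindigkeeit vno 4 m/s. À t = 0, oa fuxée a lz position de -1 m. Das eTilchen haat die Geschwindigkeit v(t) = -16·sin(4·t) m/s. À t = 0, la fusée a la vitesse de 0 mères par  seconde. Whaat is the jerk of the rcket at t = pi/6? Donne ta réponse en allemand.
Mit j(t) = -81·sin(3·t) und Einsetzen von t = pi/6, finden wir j = -81.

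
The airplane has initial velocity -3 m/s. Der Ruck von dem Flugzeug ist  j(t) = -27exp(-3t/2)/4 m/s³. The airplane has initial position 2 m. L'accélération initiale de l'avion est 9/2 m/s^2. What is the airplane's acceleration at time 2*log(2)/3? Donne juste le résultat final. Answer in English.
At t = 2*log(2)/3, a = 9/4.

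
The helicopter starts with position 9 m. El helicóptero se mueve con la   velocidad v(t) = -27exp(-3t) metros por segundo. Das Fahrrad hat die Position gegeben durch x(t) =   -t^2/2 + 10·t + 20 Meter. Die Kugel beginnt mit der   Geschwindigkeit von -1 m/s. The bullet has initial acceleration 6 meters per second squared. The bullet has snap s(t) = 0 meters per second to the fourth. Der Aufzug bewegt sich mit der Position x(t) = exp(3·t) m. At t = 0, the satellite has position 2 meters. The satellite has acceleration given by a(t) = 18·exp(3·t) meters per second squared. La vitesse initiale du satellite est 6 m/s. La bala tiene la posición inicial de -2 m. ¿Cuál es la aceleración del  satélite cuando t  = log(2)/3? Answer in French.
De l'équation de l'accélération a(t) = 18·exp(3·t), nous substituons t = log(2)/3 pour obtenir a = 36.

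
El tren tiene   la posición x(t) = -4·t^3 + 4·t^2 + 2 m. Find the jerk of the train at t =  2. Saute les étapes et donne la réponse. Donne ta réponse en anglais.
j(2) = -24.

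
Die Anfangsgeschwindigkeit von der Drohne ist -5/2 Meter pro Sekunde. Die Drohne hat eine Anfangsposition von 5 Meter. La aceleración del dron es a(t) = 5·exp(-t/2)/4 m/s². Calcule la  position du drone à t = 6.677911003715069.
Pour résoudre ceci, nous devons prendre 2 primitives de notre équation de l'accélération a(t) = 5·exp(-t/2)/4. L'intégrale de l'accélération est la vitesse. En utilisant v(0) = -5/2, nous obtenons v(t) = -5·exp(-t/2)/2. En prenant ∫v(t)dt et en appliquant x(0) = 5, nous trouvons x(t) = 5·exp(-t/2). De l'équation de la position x(t) = 5·exp(-t/2), nous substituons t = 6.677911003715069 pour obtenir x = 0.177369954476436.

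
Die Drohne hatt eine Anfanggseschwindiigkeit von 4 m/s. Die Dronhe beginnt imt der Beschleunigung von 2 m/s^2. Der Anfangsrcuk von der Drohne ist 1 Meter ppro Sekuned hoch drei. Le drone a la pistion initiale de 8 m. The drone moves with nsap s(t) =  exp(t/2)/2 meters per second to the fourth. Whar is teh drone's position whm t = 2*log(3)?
To find the answer, we compute 4 integrals of s(t) = exp(t/2)/2. Integrating snap and using the initial condition j(0) = 1, we get j(t) = exp(t/2). Taking ∫j(t)dt and applying a(0) = 2, we find a(t) = 2·exp(t/2). Taking ∫a(t)dt and applying v(0) = 4, we find v(t) = 4·exp(t/2). The integral of velocity, with x(0) = 8, gives position: x(t) = 8·exp(t/2). Using x(t) = 8·exp(t/2) and substituting t = 2*log(3), we find x = 24.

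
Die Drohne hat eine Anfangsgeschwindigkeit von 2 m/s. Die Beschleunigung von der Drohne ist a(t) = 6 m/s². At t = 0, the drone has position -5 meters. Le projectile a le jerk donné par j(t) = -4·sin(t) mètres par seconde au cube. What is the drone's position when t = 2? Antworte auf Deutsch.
Um dies zu lösen, müssen wir 2 Stammfunktionen unserer Gleichung für die Beschleunigung a(t) = 6 finden. Durch Integration von der Beschleunigung und Verwendung der Anfangsbedingung v(0) = 2, erhalten wir v(t) = 6·t + 2. Mit ∫v(t)dt und Anwendung von x(0) = -5, finden wir x(t) = 3·t^2 + 2·t - 5. Wir haben die Position x(t) = 3·t^2 + 2·t - 5. Durch Einsetzen von t = 2: x(2) = 11.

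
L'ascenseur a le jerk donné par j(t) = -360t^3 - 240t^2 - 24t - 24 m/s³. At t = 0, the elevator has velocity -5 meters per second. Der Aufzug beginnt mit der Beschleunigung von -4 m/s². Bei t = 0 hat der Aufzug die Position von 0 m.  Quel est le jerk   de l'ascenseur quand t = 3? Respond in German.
Mit j(t) = -360·t^3 - 240·t^2 - 24·t - 24 und Einsetzen von t = 3, finden wir j = -11976.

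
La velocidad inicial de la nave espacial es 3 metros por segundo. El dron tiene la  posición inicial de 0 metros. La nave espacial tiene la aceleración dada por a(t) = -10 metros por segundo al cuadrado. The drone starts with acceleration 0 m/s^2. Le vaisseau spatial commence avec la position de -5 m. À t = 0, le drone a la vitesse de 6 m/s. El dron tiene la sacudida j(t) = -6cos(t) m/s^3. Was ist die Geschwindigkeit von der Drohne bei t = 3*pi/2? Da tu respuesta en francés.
Nous devons intégrer notre équation du jerk j(t) = -6·cos(t) 2 fois. L'intégrale du jerk est l'accélération. En utilisant a(0) = 0, nous obtenons a(t) = -6·sin(t). En intégrant l'accélération et en utilisant la condition initiale v(0) = 6, nous obtenons v(t) = 6·cos(t). En utilisant v(t) = 6·cos(t) et en substituant t = 3*pi/2, nous trouvons v = 0.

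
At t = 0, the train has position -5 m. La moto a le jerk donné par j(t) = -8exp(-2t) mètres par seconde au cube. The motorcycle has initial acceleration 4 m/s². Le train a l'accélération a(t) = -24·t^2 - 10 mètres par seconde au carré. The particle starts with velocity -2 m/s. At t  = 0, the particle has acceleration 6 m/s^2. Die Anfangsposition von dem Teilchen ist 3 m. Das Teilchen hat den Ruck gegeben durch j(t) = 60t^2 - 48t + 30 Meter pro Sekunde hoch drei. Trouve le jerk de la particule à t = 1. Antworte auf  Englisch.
We have jerk j(t) = 60·t^2 - 48·t + 30. Substituting t = 1: j(1) = 42.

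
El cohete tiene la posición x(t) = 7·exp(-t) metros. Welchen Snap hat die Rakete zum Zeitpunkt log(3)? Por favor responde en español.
Debemos derivar nuestra ecuación de la posición x(t) = 7·exp(-t) 4 veces. Derivando la posición, obtenemos la velocidad: v(t) = -7·exp(-t). Tomando d/dt de v(t), encontramos a(t) = 7·exp(-t). Tomando d/dt de a(t), encontramos j(t) = -7·exp(-t). Derivando la sacudida, obtenemos el snap: s(t) = 7·exp(-t). Usando s(t) = 7·exp(-t) y sustituyendo t = log(3), encontramos s = 7/3.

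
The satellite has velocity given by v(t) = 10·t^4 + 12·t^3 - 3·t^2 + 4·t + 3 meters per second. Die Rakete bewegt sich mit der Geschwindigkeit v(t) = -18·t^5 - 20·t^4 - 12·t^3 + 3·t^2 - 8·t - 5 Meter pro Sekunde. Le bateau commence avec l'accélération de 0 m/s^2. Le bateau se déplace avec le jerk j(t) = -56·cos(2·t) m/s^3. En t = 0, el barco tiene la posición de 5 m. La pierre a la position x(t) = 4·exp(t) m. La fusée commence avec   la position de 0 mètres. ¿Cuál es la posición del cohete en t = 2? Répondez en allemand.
Ausgehend von der Geschwindigkeit v(t) = -18·t^5 - 20·t^4 - 12·t^3 + 3·t^2 - 8·t - 5, nehmen wir 1 Stammfunktion. Das Integral von der Geschwindigkeit ist die Position. Mit x(0) = 0 erhalten wir x(t) = -3·t^6 - 4·t^5 - 3·t^4 + t^3 - 4·t^2 - 5·t. Wir haben die Position x(t) = -3·t^6 - 4·t^5 - 3·t^4 + t^3 - 4·t^2 - 5·t. Durch Einsetzen von t = 2: x(2) = -386.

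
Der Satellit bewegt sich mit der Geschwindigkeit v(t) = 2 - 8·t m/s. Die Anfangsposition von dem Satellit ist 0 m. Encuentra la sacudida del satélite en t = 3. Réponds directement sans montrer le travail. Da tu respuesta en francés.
La réponse est 0.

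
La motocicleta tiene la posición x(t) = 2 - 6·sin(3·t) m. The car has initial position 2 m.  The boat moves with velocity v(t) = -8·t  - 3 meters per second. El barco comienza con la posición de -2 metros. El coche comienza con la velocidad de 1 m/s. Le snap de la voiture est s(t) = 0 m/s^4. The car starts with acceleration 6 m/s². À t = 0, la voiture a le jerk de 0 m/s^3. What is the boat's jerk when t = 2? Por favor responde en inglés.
Starting from velocity v(t) = -8·t - 3, we take 2 derivatives. Differentiating velocity, we get acceleration: a(t) = -8. Differentiating acceleration, we get jerk: j(t) = 0. We have jerk j(t) = 0. Substituting t = 2: j(2) = 0.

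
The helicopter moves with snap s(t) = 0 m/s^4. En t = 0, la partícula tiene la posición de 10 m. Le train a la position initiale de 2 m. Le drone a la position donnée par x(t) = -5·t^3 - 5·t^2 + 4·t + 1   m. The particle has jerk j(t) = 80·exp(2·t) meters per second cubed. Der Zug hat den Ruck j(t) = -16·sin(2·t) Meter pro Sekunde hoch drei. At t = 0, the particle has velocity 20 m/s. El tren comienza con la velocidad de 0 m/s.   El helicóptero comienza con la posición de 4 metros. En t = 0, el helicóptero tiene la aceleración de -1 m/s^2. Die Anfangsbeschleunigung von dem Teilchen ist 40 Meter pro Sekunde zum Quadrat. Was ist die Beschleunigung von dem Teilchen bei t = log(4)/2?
Ausgehend von dem Ruck j(t) = 80·exp(2·t), nehmen wir 1 Stammfunktion. Die Stammfunktion von dem Ruck, mit a(0) = 40, ergibt die Beschleunigung: a(t) = 40·exp(2·t). Aus der Gleichung für die Beschleunigung a(t) = 40·exp(2·t), setzen wir t = log(4)/2 ein und erhalten a = 160.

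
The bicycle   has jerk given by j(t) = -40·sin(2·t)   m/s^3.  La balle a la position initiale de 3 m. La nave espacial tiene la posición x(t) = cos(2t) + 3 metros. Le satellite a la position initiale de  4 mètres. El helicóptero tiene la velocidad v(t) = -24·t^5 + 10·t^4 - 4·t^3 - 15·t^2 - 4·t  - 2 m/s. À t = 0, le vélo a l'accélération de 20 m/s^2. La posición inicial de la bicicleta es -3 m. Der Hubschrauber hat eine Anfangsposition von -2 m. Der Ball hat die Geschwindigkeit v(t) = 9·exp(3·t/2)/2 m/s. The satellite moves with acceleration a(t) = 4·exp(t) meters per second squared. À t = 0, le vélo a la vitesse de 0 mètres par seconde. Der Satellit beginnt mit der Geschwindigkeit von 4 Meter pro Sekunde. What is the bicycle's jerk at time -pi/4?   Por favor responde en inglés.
We have jerk j(t) = -40·sin(2·t). Substituting t = -pi/4: j(-pi/4) = 40.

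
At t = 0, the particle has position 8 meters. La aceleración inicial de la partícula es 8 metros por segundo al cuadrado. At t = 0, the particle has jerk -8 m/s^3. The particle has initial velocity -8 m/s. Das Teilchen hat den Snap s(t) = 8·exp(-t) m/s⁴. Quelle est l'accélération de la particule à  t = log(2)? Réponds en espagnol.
Debemos encontrar la integral de nuestra ecuación del snap s(t) = 8·exp(-t) 2 veces. La antiderivada del snap, con j(0) = -8, da la sacudida: j(t) = -8·exp(-t). Tomando ∫j(t)dt y aplicando a(0) = 8, encontramos a(t) = 8·exp(-t). Usando a(t) = 8·exp(-t) y sustituyendo t = log(2), encontramos a = 4.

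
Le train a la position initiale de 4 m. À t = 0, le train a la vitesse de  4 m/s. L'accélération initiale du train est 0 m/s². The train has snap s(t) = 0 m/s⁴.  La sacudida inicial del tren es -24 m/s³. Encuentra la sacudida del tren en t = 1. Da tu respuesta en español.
Necesitamos integrar nuestra ecuación del snap s(t) = 0 1 vez. La integral del snap es la sacudida. Usando j(0) = -24, obtenemos j(t) = -24. De la ecuación de la sacudida j(t) = -24, sustituimos t = 1 para obtener j = -24.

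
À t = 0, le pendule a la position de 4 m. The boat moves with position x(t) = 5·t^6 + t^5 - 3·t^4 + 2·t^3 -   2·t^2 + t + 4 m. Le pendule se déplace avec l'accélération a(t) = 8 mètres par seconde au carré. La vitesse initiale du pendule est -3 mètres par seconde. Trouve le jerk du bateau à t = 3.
En partant de la position x(t) = 5·t^6 + t^5 - 3·t^4 + 2·t^3 - 2·t^2 + t + 4, nous prenons 3 dérivées. La dérivée de la position donne la vitesse: v(t) = 30·t^5 + 5·t^4 - 12·t^3 + 6·t^2 - 4·t + 1. En prenant d/dt de v(t), nous trouvons a(t) = 150·t^4 + 20·t^3 - 36·t^2 + 12·t - 4. La dérivée de l'accélération donne le jerk: j(t) = 600·t^3 + 60·t^2 - 72·t + 12. Nous avons le jerk j(t) = 600·t^3 + 60·t^2 - 72·t + 12. En substituant t = 3: j(3) = 16536.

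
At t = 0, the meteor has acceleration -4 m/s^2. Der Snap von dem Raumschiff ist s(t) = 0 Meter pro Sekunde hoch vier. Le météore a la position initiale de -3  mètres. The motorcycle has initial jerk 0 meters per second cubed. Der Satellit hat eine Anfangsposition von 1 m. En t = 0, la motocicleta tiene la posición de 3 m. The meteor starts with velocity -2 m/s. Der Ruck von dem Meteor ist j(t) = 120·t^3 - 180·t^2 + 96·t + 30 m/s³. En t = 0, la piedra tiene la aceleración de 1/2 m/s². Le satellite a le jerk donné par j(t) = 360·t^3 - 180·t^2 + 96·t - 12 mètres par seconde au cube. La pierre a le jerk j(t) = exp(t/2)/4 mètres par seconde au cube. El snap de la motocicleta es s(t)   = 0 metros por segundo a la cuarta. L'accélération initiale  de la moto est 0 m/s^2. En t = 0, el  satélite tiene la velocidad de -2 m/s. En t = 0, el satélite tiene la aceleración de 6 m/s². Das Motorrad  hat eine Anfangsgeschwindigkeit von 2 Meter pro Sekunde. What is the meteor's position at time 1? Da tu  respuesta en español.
Debemos encontrar la antiderivada de nuestra ecuación de la sacudida j(t) = 120·t^3 - 180·t^2 + 96·t + 30 3 veces. La integral de la sacudida es la aceleración. Usando a(0) = -4, obtenemos a(t) = 30·t^4 - 60·t^3 + 48·t^2 + 30·t - 4. La antiderivada de la aceleración es la velocidad. Usando v(0) = -2, obtenemos v(t) = 6·t^5 - 15·t^4 + 16·t^3 + 15·t^2 - 4·t - 2. Tomando ∫v(t)dt y aplicando x(0) = -3, encontramos x(t) = t^6 - 3·t^5 + 4·t^4 + 5·t^3 - 2·t^2 - 2·t - 3. Tenemos la posición x(t) = t^6 - 3·t^5 + 4·t^4 + 5·t^3 - 2·t^2 - 2·t - 3. Sustituyendo t = 1: x(1) = 0.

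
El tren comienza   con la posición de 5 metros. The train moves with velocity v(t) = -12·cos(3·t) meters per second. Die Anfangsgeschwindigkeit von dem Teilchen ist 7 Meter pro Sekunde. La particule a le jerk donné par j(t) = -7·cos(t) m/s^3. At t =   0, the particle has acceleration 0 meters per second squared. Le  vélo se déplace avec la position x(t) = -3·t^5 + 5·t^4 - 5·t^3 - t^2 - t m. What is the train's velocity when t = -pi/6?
From the given velocity equation v(t) = -12·cos(3·t), we substitute t = -pi/6 to get v = 0.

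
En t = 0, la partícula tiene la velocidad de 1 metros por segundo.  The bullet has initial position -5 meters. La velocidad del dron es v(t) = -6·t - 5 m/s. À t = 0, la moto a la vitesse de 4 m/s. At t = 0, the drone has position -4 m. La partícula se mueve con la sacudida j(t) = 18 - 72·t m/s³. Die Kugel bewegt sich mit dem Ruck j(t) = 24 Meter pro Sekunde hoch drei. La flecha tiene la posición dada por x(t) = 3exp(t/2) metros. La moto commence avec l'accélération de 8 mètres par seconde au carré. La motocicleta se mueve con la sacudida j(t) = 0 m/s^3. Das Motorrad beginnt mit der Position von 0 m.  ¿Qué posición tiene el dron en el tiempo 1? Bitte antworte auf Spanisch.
Necesitamos integrar nuestra ecuación de la velocidad v(t) = -6·t - 5 1 vez. La antiderivada de la velocidad, con x(0) = -4, da la posición: x(t) = -3·t^2 - 5·t - 4. De la ecuación de la posición x(t) = -3·t^2 - 5·t - 4, sustituimos t = 1 para obtener x = -12.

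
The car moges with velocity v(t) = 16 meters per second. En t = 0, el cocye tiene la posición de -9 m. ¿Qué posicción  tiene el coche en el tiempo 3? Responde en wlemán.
Wir müssen unsere Gleichung für die Geschwindigkeit v(t) = 16 1-mal integrieren. Die Stammfunktion von der Geschwindigkeit ist die Position. Mit x(0) = -9 erhalten wir x(t) = 16·t - 9. Mit x(t) = 16·t - 9 und Einsetzen von t = 3, finden wir x = 39.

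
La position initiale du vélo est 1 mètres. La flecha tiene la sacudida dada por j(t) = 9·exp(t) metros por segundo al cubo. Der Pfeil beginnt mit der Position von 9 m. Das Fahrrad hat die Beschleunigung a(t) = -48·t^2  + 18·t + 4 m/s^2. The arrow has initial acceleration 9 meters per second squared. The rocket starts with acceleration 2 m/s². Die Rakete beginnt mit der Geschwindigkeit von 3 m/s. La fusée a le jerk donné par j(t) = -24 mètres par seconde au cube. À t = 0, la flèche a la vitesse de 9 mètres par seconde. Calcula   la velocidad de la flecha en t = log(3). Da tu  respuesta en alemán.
Wir müssen unsere Gleichung für den Ruck j(t) = 9·exp(t) 2-mal integrieren. Das Integral von dem Ruck, mit a(0) = 9, ergibt die Beschleunigung: a(t) = 9·exp(t). Durch Integration von der Beschleunigung und Verwendung der Anfangsbedingung v(0) = 9, erhalten wir v(t) = 9·exp(t). Aus der Gleichung für die Geschwindigkeit v(t) = 9·exp(t), setzen wir t = log(3) ein und erhalten v = 27.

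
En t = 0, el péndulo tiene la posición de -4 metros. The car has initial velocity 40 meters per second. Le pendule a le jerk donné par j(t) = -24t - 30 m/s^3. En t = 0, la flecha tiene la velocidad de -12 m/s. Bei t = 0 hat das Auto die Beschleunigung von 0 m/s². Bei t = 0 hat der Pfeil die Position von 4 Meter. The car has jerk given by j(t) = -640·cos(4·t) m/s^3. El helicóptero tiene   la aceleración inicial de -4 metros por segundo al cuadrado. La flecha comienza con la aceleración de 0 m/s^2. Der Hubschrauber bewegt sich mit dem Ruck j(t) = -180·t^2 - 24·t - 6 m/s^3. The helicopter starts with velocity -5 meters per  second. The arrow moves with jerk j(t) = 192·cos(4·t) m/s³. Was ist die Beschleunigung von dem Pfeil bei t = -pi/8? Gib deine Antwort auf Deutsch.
Um dies zu lösen, müssen wir 1 Stammfunktion unserer Gleichung für den Ruck j(t) = 192·cos(4·t) finden. Die Stammfunktion von dem Ruck ist die Beschleunigung. Mit a(0) = 0 erhalten wir a(t) = 48·sin(4·t). Wir haben die Beschleunigung a(t) = 48·sin(4·t). Durch Einsetzen von t = -pi/8: a(-pi/8) = -48.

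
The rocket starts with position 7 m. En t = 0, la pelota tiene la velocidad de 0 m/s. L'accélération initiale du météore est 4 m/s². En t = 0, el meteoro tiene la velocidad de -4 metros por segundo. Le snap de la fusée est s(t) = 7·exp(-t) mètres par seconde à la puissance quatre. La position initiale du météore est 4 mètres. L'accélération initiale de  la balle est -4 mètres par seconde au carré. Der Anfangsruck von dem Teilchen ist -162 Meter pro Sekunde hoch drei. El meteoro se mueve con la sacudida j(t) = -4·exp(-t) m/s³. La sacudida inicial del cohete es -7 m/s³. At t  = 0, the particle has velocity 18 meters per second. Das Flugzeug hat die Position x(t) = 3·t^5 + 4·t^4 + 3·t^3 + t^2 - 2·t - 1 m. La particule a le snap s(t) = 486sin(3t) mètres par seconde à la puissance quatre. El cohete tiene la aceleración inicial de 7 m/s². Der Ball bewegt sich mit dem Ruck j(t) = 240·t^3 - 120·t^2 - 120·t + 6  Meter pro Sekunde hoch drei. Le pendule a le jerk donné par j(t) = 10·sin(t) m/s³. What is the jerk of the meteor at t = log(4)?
Using j(t) = -4·exp(-t) and substituting t = log(4), we find j = -1.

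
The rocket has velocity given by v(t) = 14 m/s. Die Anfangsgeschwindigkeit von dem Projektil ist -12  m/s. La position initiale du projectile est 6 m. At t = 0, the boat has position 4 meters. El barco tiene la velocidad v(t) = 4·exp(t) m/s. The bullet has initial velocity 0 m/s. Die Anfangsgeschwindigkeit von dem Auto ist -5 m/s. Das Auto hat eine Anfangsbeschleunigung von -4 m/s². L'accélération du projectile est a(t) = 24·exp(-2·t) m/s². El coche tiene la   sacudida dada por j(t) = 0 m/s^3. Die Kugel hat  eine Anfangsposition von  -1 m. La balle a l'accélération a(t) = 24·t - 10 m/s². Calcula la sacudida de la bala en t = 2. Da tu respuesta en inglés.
To solve this, we need to take 1 derivative of our acceleration equation a(t) = 24·t - 10. Taking d/dt of a(t), we find j(t) = 24. Using j(t) = 24 and substituting t = 2, we find j = 24.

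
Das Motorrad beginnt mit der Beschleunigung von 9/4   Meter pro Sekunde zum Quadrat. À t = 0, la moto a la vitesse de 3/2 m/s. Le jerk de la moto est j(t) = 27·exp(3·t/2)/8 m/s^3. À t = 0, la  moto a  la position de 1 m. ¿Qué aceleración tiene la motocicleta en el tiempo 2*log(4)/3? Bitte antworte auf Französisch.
Nous devons intégrer notre équation du jerk j(t) = 27·exp(3·t/2)/8 1 fois. La primitive du jerk est l'accélération. En utilisant a(0) = 9/4, nous obtenons a(t) = 9·exp(3·t/2)/4. En utilisant a(t) = 9·exp(3·t/2)/4 et en substituant t = 2*log(4)/3, nous trouvons a = 9.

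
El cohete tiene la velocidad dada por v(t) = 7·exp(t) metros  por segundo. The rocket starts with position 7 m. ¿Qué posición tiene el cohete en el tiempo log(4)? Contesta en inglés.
We need to integrate our velocity equation v(t) = 7·exp(t) 1 time. Taking ∫v(t)dt and applying x(0) = 7, we find x(t) = 7·exp(t). We have position x(t) = 7·exp(t). Substituting t = log(4): x(log(4)) = 28.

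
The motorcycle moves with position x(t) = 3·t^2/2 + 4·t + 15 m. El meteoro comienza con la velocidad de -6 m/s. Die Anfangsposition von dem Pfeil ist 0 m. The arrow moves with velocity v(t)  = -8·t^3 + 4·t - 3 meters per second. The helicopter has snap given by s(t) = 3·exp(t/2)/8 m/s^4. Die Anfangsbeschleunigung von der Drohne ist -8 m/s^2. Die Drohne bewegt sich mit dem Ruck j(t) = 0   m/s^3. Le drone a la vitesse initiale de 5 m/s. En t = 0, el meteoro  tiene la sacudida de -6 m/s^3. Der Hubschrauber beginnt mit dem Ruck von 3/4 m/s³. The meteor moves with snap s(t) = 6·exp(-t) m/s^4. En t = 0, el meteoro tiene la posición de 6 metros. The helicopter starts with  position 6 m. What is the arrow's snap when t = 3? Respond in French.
En partant de la vitesse v(t) = -8·t^3 + 4·t - 3, nous prenons 3 dérivées. La dérivée de la vitesse donne l'accélération: a(t) = 4 - 24·t^2. La dérivée de l'accélération donne le jerk: j(t) = -48·t. La dérivée du jerk donne le snap: s(t) = -48. De l'équation du snap s(t) = -48, nous substituons t = 3 pour obtenir s = -48.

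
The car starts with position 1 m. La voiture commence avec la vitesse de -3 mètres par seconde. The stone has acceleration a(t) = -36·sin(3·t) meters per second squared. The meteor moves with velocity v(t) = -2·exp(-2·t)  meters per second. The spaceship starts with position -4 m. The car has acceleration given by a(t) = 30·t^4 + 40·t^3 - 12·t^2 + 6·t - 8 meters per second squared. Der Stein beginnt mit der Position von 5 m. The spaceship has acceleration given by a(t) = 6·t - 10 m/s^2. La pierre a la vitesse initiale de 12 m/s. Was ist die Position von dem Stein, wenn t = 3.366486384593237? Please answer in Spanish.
Partiendo de la aceleración a(t) = -36·sin(3·t), tomamos 2 integrales. La integral de la aceleración es la velocidad. Usando v(0) = 12, obtenemos v(t) = 12·cos(3·t). La antiderivada de la velocidad es la posición. Usando x(0) = 5, obtenemos x(t) = 4·sin(3·t) + 5. Tenemos la posición x(t) = 4·sin(3·t) + 5. Sustituyendo t = 3.366486384593237: x(3.366486384593237) = 2.50140643943045.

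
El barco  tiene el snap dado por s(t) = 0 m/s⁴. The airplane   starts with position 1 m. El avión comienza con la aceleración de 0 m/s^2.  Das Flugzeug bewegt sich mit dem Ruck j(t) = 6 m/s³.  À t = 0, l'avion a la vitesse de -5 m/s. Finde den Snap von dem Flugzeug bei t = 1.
Wir müssen unsere Gleichung für den Ruck j(t) = 6 1-mal ableiten. Die Ableitung von dem Ruck ergibt den Snap: s(t) = 0. Aus der Gleichung für den Snap s(t) = 0, setzen wir t = 1 ein und erhalten s = 0.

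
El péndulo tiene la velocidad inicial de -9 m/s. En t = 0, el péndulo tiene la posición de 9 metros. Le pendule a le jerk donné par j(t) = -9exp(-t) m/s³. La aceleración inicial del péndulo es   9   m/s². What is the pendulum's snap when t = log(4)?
We must differentiate our jerk equation j(t) = -9·exp(-t) 1 time. Differentiating jerk, we get snap: s(t) = 9·exp(-t). We have snap s(t) = 9·exp(-t). Substituting t = log(4): s(log(4)) = 9/4.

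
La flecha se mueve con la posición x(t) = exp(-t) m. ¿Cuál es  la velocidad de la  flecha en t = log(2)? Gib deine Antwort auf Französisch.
Nous devons dériver notre équation de la position x(t) = exp(-t) 1 fois. La dérivée de la position donne la vitesse: v(t) = -exp(-t). De l'équation de la vitesse v(t) = -exp(-t), nous substituons t = log(2) pour obtenir v = -1/2.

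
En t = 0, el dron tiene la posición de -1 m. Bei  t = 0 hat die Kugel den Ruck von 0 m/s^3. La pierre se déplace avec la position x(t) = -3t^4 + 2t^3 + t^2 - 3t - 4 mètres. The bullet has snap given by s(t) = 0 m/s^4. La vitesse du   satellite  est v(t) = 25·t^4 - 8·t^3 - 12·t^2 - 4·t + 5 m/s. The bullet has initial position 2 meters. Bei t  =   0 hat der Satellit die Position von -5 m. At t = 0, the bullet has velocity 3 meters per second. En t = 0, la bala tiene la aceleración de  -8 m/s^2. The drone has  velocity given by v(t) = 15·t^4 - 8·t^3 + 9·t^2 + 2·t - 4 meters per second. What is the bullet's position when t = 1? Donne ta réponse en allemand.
Ausgehend von dem Snap s(t) = 0, nehmen wir 4 Stammfunktionen. Die Stammfunktion von dem Snap ist der Ruck. Mit j(0) = 0 erhalten wir j(t) = 0. Mit ∫j(t)dt und Anwendung von a(0) = -8, finden wir a(t) = -8. Das Integral von der Beschleunigung ist die Geschwindigkeit. Mit v(0) = 3 erhalten wir v(t) = 3 - 8·t. Das Integral von der Geschwindigkeit, mit x(0) = 2, ergibt die Position: x(t) = -4·t^2 + 3·t + 2. Wir haben die Position x(t) = -4·t^2 + 3·t + 2. Durch Einsetzen von t = 1: x(1) = 1.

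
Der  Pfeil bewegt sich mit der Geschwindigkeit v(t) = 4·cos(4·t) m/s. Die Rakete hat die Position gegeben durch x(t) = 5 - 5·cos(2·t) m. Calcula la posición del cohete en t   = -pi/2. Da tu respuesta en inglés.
From the given position equation x(t) = 5 - 5·cos(2·t), we substitute t = -pi/2 to get x = 10.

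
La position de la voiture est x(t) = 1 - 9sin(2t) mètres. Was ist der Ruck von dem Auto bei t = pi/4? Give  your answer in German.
Um dies zu lösen, müssen wir 3 Ableitungen unserer Gleichung für die Position x(t) = 1 - 9·sin(2·t) nehmen. Mit d/dt von x(t) finden wir v(t) = -18·cos(2·t). Die Ableitung von der Geschwindigkeit ergibt die Beschleunigung: a(t) = 36·sin(2·t). Die Ableitung von der Beschleunigung ergibt den Ruck: j(t) = 72·cos(2·t). Wir haben den Ruck j(t) = 72·cos(2·t). Durch Einsetzen von t = pi/4: j(pi/4) = 0.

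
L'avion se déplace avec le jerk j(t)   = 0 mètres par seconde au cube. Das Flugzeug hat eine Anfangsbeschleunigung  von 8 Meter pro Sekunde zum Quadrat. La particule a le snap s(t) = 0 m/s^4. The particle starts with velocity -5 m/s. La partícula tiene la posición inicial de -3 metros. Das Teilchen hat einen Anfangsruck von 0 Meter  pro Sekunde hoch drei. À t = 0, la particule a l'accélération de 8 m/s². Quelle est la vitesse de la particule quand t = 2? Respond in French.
Nous devons trouver l'intégrale de notre équation du snap s(t) = 0 3 fois. L'intégrale du snap, avec j(0) = 0, donne le jerk: j(t) = 0. L'intégrale du jerk, avec a(0) = 8, donne l'accélération: a(t) = 8. L'intégrale de l'accélération est la vitesse. En utilisant v(0) = -5, nous obtenons v(t) = 8·t - 5. Nous avons la vitesse v(t) = 8·t - 5. En substituant t = 2: v(2) = 11.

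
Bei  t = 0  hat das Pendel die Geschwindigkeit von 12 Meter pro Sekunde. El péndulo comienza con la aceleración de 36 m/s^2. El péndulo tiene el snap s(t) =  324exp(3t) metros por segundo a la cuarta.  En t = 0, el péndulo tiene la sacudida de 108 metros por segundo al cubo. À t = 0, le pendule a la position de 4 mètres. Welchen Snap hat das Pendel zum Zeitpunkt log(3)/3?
Aus der Gleichung für den Snap s(t) = 324·exp(3·t), setzen wir t = log(3)/3 ein und erhalten s = 972.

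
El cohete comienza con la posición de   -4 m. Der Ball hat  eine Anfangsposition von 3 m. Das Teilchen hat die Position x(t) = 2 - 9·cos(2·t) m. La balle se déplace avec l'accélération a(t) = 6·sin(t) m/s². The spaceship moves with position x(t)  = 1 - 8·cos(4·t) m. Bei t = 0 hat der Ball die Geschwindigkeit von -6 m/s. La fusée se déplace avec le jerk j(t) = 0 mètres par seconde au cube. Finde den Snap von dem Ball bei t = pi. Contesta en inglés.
Starting from acceleration a(t) = 6·sin(t), we take 2 derivatives. Taking d/dt of a(t), we find j(t) = 6·cos(t). The derivative of jerk gives snap: s(t) = -6·sin(t). Using s(t) = -6·sin(t) and substituting t = pi, we find s = 0.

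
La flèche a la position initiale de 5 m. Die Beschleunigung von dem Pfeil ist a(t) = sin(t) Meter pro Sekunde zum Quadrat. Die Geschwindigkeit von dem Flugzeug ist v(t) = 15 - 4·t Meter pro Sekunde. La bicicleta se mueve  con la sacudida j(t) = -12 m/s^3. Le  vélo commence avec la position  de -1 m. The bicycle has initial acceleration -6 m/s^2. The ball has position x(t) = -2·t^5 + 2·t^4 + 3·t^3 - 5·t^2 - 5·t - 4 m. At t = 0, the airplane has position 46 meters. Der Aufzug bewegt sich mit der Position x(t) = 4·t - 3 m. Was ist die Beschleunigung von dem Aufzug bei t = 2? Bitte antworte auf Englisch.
We must differentiate our position equation x(t) = 4·t - 3 2 times. The derivative of position gives velocity: v(t) = 4. Differentiating velocity, we get acceleration: a(t) = 0. From the given acceleration equation a(t) = 0, we substitute t = 2 to get a = 0.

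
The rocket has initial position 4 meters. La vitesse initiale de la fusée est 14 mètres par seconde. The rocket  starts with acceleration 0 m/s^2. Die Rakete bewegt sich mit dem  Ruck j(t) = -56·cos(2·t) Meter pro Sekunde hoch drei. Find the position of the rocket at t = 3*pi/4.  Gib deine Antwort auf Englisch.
To find the answer, we compute 3 integrals of j(t) = -56·cos(2·t). Integrating jerk and using the initial condition a(0) = 0, we get a(t) = -28·sin(2·t). Integrating acceleration and using the initial condition v(0) = 14, we get v(t) = 14·cos(2·t). The integral of velocity, with x(0) = 4, gives position: x(t) = 7·sin(2·t) + 4. Using x(t) = 7·sin(2·t) + 4 and substituting t = 3*pi/4, we find x = -3.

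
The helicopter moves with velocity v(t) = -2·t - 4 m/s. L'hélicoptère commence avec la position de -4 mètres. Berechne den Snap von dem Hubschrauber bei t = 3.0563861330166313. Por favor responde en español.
Debemos derivar nuestra ecuación de la velocidad v(t) = -2·t - 4 3 veces. Tomando d/dt de v(t), encontramos a(t) = -2. Tomando d/dt de a(t), encontramos j(t) = 0. La derivada de la sacudida da el snap: s(t) = 0. Tenemos el snap s(t) = 0. Sustituyendo t = 3.0563861330166313: s(3.0563861330166313) = 0.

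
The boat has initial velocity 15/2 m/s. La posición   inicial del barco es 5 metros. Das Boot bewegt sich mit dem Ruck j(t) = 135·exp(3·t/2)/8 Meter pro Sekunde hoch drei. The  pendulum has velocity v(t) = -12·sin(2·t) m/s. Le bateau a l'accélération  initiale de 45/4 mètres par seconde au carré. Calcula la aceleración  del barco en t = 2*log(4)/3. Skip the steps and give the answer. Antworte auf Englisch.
a(2*log(4)/3) = 45.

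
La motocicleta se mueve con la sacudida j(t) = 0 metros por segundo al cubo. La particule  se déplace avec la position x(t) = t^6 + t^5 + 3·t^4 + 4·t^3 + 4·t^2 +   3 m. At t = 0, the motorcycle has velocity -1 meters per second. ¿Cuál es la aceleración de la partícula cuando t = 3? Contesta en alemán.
Wir müssen unsere Gleichung für die Position x(t) = t^6 + t^5 + 3·t^4 + 4·t^3 + 4·t^2 + 3 2-mal ableiten. Die Ableitung von der Position ergibt die Geschwindigkeit: v(t) = 6·t^5 + 5·t^4 + 12·t^3 + 12·t^2 + 8·t. Die Ableitung von der Geschwindigkeit ergibt die Beschleunigung: a(t) = 30·t^4 + 20·t^3 + 36·t^2 + 24·t + 8. Wir haben die Beschleunigung a(t) = 30·t^4 + 20·t^3 + 36·t^2 + 24·t + 8. Durch Einsetzen von t = 3: a(3) = 3374.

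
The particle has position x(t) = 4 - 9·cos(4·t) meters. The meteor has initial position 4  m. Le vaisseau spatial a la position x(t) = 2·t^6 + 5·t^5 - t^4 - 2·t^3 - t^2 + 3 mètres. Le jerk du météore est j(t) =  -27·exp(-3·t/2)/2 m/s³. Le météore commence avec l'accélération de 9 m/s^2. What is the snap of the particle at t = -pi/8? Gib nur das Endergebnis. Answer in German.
Der Snap bei t = -pi/8 ist s = 0.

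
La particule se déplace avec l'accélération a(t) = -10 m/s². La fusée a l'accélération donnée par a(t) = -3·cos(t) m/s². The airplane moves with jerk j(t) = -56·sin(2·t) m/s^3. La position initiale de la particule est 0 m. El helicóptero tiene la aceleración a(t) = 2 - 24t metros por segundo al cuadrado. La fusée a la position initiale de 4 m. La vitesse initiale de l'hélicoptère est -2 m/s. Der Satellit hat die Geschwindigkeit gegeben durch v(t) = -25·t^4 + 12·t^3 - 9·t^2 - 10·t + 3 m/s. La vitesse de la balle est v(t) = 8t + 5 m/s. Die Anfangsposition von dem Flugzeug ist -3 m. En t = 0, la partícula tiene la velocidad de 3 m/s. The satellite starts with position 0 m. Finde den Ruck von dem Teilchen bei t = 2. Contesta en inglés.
To solve this, we need to take 1 derivative of our acceleration equation a(t) = -10. Taking d/dt of a(t), we find j(t) = 0. From the given jerk equation j(t) = 0, we substitute t = 2 to get j = 0.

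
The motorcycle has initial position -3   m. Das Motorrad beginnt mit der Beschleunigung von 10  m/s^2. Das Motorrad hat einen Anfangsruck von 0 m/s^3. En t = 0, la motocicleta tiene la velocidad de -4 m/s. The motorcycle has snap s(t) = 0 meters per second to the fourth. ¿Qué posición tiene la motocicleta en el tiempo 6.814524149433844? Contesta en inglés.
To solve this, we need to take 4 integrals of our snap equation s(t) = 0. Finding the antiderivative of s(t) and using j(0) = 0: j(t) = 0. Integrating jerk and using the initial condition a(0) = 10, we get a(t) = 10. Integrating acceleration and using the initial condition v(0) = -4, we get v(t) = 10·t - 4. Taking ∫v(t)dt and applying x(0) = -3, we find x(t) = 5·t^2 - 4·t - 3. Using x(t) = 5·t^2 - 4·t - 3 and substituting t = 6.814524149433844, we find x = 201.930600318350.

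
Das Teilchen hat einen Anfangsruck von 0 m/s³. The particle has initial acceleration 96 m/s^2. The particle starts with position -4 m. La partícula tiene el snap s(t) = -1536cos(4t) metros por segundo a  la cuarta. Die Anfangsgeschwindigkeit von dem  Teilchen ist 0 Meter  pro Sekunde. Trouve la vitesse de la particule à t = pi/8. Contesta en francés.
Nous devons trouver la primitive de notre équation du snap s(t) = -1536·cos(4·t) 3 fois. L'intégrale du snap est le jerk. En utilisant j(0) = 0, nous obtenons j(t) = -384·sin(4·t). La primitive du jerk, avec a(0) = 96, donne l'accélération: a(t) = 96·cos(4·t). L'intégrale de l'accélération est la vitesse. En utilisant v(0) = 0, nous obtenons v(t) = 24·sin(4·t). En utilisant v(t) = 24·sin(4·t) et en substituant t = pi/8, nous trouvons v = 24.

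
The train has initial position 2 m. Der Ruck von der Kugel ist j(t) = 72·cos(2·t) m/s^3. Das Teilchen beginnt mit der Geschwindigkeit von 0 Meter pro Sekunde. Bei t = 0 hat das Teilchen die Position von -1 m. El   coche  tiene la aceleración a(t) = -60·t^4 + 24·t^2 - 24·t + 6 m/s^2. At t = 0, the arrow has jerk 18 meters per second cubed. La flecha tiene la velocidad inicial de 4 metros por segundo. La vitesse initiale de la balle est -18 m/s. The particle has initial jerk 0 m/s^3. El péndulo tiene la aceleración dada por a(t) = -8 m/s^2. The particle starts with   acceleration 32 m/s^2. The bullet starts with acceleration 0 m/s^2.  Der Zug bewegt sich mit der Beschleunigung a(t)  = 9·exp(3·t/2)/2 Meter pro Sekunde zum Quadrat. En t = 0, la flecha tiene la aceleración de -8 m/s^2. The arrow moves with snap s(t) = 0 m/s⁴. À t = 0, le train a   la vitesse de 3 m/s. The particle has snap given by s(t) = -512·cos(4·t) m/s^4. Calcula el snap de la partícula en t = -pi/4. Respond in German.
Wir haben den Snap s(t) = -512·cos(4·t). Durch Einsetzen von t = -pi/4: s(-pi/4) = 512.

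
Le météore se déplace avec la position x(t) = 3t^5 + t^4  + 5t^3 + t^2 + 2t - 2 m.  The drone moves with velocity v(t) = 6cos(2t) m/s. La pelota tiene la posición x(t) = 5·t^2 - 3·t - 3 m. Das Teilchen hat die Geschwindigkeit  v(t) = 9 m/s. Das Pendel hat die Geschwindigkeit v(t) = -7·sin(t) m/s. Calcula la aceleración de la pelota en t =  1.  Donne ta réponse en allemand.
Um dies zu lösen, müssen wir 2 Ableitungen unserer Gleichung für die Position x(t) = 5·t^2 - 3·t - 3 nehmen. Mit d/dt von x(t) finden wir v(t) = 10·t - 3. Die Ableitung von der Geschwindigkeit ergibt die Beschleunigung: a(t) = 10. Mit a(t) = 10 und Einsetzen von t = 1, finden wir a = 10.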